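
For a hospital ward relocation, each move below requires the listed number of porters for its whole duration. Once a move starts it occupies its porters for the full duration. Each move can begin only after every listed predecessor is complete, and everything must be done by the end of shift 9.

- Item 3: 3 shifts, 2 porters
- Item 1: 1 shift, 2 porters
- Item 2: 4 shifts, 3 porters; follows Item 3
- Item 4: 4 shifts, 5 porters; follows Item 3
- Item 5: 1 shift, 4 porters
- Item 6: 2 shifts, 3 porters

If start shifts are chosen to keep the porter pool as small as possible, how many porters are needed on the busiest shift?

Early-start (Item 3@1, Item 1@1, Item 2@4, Item 4@4, Item 5@1, Item 6@1) gives peak 11: s1:11  s2:5  s3:2  s4:8  s5:8  s6:8  s7:8  s8:0  s9:0.
Shift Item 6→2.
Schedule Item 3@1, Item 1@1, Item 2@4, Item 4@4, Item 5@1, Item 6@2: s1:8  s2:5  s3:5  s4:8  s5:8  s6:8  s7:8  s8:0  s9:0 — peak 8.

8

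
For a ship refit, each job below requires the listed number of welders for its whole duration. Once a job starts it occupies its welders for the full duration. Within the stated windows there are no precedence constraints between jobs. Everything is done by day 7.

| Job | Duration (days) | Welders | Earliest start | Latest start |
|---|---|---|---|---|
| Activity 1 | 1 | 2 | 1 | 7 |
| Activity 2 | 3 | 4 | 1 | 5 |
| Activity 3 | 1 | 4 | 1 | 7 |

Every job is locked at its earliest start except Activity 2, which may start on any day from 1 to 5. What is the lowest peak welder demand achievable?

6

Activity 2@1: d1:10  d2:4  d3:4  d4:0  d5:0  d6:0  d7:0 → peak 10
Activity 2@2: d1:6  d2:4  d3:4  d4:4  d5:0  d6:0  d7:0 → peak 6
Activity 2@3: d1:6  d2:0  d3:4  d4:4  d5:4  d6:0  d7:0 → peak 6
Activity 2@4: d1:6  d2:0  d3:0  d4:4  d5:4  d6:4  d7:0 → peak 6
Activity 2@5: d1:6  d2:0  d3:0  d4:0  d5:4  d6:4  d7:4 → peak 6
Best is Activity 2@2, peak 6.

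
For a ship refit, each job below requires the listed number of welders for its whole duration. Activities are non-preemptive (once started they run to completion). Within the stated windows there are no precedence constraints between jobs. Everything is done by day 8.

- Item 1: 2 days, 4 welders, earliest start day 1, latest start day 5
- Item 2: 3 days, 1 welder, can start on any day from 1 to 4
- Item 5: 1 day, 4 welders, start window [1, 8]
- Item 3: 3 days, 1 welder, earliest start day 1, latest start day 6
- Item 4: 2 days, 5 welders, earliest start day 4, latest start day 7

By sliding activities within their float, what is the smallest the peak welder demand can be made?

5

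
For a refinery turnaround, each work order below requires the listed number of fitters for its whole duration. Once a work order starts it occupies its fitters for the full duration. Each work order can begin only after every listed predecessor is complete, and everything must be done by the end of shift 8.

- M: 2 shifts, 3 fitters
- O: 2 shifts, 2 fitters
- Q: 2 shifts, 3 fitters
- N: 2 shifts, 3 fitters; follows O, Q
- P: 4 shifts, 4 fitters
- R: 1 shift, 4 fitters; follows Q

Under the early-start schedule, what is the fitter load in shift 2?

12

At early start, shift 2 has: M, O, Q, P.
Demand: 3 + 2 + 3 + 4 = 12.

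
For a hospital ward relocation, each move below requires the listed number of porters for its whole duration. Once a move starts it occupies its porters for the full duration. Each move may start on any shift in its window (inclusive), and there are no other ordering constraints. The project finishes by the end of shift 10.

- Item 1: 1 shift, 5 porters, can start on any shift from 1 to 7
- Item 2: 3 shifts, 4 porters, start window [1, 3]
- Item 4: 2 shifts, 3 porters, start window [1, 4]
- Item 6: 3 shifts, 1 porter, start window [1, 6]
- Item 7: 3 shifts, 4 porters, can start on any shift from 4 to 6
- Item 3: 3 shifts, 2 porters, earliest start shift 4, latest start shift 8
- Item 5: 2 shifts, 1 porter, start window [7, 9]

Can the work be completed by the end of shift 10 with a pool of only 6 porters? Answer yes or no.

The minimum achievable peak is 7; 6 < 7, so no feasible schedule stays within the cap.

no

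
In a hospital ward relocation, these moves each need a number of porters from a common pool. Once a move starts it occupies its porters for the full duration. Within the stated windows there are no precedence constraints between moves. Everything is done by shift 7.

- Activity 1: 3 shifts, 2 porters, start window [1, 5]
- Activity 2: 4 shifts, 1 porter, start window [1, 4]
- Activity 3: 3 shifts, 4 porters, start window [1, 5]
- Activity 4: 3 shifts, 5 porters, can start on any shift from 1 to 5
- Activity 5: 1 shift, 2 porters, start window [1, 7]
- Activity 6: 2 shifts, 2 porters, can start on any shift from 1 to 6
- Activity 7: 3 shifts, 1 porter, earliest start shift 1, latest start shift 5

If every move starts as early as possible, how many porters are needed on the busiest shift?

Early-start schedule: Activity 1@1, Activity 2@1, Activity 3@1, Activity 4@1, Activity 5@1, Activity 6@1, Activity 7@1.
Load per shift: shift 1: 17, shift 2: 15, shift 3: 13, shift 4: 1, shift 5: 0, shift 6: 0, shift 7: 0.
Peak is 17.

17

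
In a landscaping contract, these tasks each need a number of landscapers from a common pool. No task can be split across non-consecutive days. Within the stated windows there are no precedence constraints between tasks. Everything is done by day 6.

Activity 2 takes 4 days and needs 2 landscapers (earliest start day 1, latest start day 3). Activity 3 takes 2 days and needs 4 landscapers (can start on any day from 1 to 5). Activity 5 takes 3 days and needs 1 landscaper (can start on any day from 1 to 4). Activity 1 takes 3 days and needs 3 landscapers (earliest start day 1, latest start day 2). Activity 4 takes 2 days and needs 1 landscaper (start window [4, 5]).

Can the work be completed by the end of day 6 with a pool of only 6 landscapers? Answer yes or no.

yes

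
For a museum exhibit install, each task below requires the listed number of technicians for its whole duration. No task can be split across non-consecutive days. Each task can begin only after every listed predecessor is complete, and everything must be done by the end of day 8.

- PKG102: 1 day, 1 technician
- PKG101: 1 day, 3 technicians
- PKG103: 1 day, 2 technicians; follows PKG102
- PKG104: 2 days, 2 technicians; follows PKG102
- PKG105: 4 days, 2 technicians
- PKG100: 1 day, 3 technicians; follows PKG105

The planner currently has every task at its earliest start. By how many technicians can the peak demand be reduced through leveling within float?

Early-start peak: d1:6  d2:6  d3:4  d4:2  d5:3  d6:0  d7:0  d8:0 ⇒ 6.
Leveled (PKG102@1, PKG101@1, PKG103@2, PKG104@2, PKG105@3, PKG100@7): d1:4  d2:4  d3:4  d4:2  d5:2  d6:2  d7:3  d8:0 ⇒ 4.
Reduction 6 − 4 = 2.

2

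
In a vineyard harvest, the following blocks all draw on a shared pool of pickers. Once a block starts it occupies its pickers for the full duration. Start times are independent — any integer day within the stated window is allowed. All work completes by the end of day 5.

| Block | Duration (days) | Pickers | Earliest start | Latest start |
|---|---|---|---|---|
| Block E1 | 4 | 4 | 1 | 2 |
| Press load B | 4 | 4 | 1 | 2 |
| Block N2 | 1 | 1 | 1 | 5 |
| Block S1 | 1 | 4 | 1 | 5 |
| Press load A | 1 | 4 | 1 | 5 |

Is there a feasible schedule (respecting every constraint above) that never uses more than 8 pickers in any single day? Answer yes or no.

Total picker-days = 41; over 5 days the average is 41/5 > 8, so some day must exceed 8.

no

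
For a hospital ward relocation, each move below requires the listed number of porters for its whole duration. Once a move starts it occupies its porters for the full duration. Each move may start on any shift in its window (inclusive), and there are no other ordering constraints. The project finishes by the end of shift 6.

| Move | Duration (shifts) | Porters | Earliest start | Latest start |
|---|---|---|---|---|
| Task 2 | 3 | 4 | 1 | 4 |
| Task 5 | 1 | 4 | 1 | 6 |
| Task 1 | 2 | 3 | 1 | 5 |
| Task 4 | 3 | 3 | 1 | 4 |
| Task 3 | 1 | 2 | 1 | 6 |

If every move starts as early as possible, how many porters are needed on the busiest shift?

Early-start schedule: Task 2@1, Task 5@1, Task 1@1, Task 4@1, Task 3@1.
Load per shift: shift 1: 16, shift 2: 10, shift 3: 7, shift 4: 0, shift 5: 0, shift 6: 0.
Peak is 16.

16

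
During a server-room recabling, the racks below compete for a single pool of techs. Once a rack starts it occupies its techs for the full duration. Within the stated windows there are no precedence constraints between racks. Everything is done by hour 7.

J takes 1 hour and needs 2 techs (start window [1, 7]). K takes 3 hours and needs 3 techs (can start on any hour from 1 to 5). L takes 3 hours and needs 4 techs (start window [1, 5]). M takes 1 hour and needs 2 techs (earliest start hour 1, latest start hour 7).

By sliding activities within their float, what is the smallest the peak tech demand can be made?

Early-start (J@1, K@1, L@1, M@1) gives peak 11: h1:11  h2:7  h3:7  h4:0  h5:0  h6:0  h7:0.
Shift K→2, L→5.
Schedule J@1, K@2, L@5, M@1: h1:4  h2:3  h3:3  h4:3  h5:4  h6:4  h7:4 — peak 4.
Total tech-hours = 25 over 7 hours ⇒ peak ≥ ⌈25/7⌉ = 4, so 4 is optimal.

4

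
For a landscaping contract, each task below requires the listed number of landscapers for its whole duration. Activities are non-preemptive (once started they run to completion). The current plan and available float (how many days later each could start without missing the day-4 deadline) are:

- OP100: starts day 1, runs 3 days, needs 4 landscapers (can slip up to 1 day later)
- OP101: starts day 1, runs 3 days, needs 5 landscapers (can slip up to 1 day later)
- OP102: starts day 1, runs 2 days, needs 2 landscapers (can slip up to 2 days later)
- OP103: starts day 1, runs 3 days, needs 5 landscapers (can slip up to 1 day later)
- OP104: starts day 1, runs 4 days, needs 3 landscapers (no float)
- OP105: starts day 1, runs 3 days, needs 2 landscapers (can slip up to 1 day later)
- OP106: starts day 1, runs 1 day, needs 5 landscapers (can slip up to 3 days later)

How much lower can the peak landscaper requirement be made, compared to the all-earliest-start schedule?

5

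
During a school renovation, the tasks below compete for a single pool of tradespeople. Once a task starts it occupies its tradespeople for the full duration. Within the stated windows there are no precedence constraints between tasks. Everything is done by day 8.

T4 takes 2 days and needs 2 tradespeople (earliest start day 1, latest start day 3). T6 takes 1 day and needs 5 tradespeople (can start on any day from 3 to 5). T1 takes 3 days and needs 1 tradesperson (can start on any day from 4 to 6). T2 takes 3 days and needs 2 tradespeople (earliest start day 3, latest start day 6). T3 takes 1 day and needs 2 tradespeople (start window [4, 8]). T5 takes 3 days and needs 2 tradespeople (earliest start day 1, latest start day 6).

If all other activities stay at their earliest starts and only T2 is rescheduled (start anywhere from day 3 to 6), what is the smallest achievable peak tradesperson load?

7

T2@3: d1:4  d2:4  d3:9  d4:5  d5:3  d6:1  d7:0  d8:0 → peak 9
T2@4: d1:4  d2:4  d3:7  d4:5  d5:3  d6:3  d7:0  d8:0 → peak 7
T2@5: d1:4  d2:4  d3:7  d4:3  d5:3  d6:3  d7:2  d8:0 → peak 7
T2@6: d1:4  d2:4  d3:7  d4:3  d5:1  d6:3  d7:2  d8:2 → peak 7
Best is T2@4, peak 7.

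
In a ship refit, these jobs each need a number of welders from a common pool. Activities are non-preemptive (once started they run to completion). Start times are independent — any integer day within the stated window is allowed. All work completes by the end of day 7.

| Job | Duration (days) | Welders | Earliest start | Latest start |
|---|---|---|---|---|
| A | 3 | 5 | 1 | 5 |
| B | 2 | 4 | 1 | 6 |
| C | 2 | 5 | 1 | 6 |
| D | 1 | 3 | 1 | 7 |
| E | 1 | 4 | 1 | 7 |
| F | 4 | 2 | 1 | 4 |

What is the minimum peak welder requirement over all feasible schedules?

8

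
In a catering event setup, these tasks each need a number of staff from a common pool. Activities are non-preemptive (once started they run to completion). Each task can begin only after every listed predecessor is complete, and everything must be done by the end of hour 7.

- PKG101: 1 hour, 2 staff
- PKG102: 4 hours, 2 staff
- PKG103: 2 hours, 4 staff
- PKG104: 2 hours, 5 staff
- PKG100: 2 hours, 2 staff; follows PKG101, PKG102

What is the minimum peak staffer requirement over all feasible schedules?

7

Early-start (PKG101@1, PKG102@1, PKG103@1, PKG104@1, PKG100@5) gives peak 13: h1:13  h2:11  h3:2  h4:2  h5:2  h6:2  h7:0.
Shift PKG103→2, PKG104→4.
Schedule PKG101@1, PKG102@1, PKG103@2, PKG104@4, PKG100@5: h1:4  h2:6  h3:6  h4:7  h5:7  h6:2  h7:0 — peak 7.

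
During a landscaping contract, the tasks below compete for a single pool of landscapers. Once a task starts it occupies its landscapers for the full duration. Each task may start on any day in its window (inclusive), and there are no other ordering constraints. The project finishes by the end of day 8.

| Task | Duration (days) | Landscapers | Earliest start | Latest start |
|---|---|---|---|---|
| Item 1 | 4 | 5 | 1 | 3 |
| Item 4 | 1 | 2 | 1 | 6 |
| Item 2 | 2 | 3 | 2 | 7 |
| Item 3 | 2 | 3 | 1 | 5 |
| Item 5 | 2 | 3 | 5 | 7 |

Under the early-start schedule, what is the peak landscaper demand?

11

Early-start schedule: Item 1@1, Item 4@1, Item 2@2, Item 3@1, Item 5@5.
Load per day: day 1: 10, day 2: 11, day 3: 8, day 4: 5, day 5: 3, day 6: 3, day 7: 0, day 8: 0.
Peak is 11.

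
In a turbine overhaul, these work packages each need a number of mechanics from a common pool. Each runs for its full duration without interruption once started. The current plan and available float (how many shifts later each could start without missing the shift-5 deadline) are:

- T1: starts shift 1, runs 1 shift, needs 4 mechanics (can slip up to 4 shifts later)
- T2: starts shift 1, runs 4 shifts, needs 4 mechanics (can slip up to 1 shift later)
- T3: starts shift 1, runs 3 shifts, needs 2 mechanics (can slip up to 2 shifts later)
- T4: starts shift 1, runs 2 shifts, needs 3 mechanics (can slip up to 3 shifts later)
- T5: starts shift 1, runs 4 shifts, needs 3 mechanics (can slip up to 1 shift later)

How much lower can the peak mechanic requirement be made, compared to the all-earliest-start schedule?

Early-start peak: s1:16  s2:12  s3:9  s4:7  s5:0 ⇒ 16.
Leveled (T1@1, T2@1, T3@1, T4@4, T5@2): s1:10  s2:9  s3:9  s4:10  s5:6 ⇒ 10.
Reduction 16 − 10 = 6.

6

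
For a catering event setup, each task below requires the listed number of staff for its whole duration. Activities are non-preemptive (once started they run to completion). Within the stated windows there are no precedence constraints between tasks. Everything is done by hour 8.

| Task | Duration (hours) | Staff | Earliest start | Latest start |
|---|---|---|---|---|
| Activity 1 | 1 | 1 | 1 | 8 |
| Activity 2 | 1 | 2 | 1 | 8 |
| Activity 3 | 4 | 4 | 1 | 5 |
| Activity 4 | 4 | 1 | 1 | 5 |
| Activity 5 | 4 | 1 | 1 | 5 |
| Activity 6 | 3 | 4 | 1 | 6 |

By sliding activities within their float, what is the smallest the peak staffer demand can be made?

Early-start (Activity 1@1, Activity 2@1, Activity 3@1, Activity 4@1, Activity 5@1, Activity 6@1) gives peak 13: h1:13  h2:10  h3:10  h4:6  h5:0  h6:0  h7:0  h8:0.
Shift Activity 3→2, Activity 5→5, Activity 6→6.
Schedule Activity 1@1, Activity 2@1, Activity 3@2, Activity 4@1, Activity 5@5, Activity 6@6: h1:4  h2:5  h3:5  h4:5  h5:5  h6:5  h7:5  h8:5 — peak 5.
Total staffer-hours = 39 over 8 hours ⇒ peak ≥ ⌈39/8⌉ = 5, so 5 is optimal.

5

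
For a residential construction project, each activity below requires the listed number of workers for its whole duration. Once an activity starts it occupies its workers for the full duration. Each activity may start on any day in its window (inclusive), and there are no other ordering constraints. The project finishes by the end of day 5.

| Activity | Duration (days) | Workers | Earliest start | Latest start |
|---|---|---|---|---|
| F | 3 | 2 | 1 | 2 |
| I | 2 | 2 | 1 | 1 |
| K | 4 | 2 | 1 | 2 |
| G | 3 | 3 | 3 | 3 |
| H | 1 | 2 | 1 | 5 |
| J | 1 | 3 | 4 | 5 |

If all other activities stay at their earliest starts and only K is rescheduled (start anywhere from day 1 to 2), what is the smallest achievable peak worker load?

K@1: d1:8  d2:6  d3:7  d4:8  d5:3 → peak 8
K@2: d1:6  d2:6  d3:7  d4:8  d5:5 → peak 8
Best is K@1, peak 8.

8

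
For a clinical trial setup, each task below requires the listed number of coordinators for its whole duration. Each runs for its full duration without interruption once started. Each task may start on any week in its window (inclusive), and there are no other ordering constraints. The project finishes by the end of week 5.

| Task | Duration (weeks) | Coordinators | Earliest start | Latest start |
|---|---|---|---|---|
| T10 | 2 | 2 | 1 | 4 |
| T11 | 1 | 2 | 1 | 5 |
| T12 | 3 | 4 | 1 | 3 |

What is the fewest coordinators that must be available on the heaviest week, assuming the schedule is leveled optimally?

Early-start (T10@1, T11@1, T12@1) gives peak 8: w1:8  w2:6  w3:4  w4:0  w5:0.
Shift T12→3.
Schedule T10@1, T11@1, T12@3: w1:4  w2:2  w3:4  w4:4  w5:4 — peak 4.
Total coordinator-weeks = 18 over 5 weeks ⇒ peak ≥ ⌈18/5⌉ = 4, so 4 is optimal.

4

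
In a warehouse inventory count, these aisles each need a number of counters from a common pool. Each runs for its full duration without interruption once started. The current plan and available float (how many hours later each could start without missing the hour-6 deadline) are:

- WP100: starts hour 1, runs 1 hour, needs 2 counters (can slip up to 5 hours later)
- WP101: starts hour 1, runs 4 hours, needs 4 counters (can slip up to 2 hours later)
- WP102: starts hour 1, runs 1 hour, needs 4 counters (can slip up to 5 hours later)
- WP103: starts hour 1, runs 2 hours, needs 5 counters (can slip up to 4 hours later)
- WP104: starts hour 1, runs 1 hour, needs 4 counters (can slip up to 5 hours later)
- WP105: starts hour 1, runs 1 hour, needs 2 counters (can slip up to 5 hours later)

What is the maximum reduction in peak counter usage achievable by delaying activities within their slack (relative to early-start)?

Early-start peak: h1:21  h2:9  h3:4  h4:4  h5:0  h6:0 ⇒ 21.
Leveled (WP100@1, WP101@1, WP102@2, WP103@5, WP104@3, WP105@1): h1:8  h2:8  h3:8  h4:4  h5:5  h6:5 ⇒ 8.
Reduction 21 − 8 = 13.

13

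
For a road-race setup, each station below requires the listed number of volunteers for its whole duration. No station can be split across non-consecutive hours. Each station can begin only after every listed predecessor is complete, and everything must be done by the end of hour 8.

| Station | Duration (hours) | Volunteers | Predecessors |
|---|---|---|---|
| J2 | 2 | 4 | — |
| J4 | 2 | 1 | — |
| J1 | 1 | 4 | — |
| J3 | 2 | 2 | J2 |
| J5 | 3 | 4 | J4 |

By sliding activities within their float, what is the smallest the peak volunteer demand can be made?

Early-start (J2@1, J4@1, J1@1, J3@3, J5@3) gives peak 9: h1:9  h2:5  h3:6  h4:6  h5:4  h6:0  h7:0  h8:0.
Shift J4→3, J1→5, J5→6.
Schedule J2@1, J4@3, J1@5, J3@3, J5@6: h1:4  h2:4  h3:3  h4:3  h5:4  h6:4  h7:4  h8:4 — peak 4.
Total volunteer-hours = 30 over 8 hours ⇒ peak ≥ ⌈30/8⌉ = 4, so 4 is optimal.

4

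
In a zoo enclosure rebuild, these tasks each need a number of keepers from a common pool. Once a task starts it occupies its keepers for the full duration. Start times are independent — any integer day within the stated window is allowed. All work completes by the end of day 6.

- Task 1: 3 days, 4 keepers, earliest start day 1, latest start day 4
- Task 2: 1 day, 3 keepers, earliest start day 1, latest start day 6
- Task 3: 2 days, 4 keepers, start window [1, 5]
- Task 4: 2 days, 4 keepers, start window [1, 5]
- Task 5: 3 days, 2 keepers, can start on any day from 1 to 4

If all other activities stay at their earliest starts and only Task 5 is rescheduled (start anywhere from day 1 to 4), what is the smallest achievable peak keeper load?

Task 5@1: d1:17  d2:14  d3:6  d4:0  d5:0  d6:0 → peak 17
Task 5@2: d1:15  d2:14  d3:6  d4:2  d5:0  d6:0 → peak 15
Task 5@3: d1:15  d2:12  d3:6  d4:2  d5:2  d6:0 → peak 15
Task 5@4: d1:15  d2:12  d3:4  d4:2  d5:2  d6:2 → peak 15
Best is Task 5@2, peak 15.

15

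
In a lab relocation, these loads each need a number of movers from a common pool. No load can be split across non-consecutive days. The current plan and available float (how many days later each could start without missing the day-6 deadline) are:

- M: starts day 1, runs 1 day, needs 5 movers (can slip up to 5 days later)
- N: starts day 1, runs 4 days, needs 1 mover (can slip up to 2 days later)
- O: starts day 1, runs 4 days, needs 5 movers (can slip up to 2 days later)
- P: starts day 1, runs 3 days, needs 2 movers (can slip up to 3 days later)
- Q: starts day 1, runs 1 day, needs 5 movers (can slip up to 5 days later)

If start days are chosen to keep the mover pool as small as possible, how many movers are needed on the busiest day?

Early-start (M@1, N@1, O@1, P@1, Q@1) gives peak 18: d1:18  d2:8  d3:8  d4:6  d5:0  d6:0.
Shift O→2, Q→6.
Schedule M@1, N@1, O@2, P@1, Q@6: d1:8  d2:8  d3:8  d4:6  d5:5  d6:5 — peak 8.

8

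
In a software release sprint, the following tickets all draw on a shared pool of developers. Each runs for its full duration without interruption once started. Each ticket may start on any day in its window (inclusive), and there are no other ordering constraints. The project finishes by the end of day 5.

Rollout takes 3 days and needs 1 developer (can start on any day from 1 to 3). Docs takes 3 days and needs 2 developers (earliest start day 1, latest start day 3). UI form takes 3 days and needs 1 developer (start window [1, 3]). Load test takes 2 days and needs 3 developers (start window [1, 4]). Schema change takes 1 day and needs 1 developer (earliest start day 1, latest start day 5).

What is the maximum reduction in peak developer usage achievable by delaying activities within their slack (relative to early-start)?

4

Early-start peak: d1:8  d2:7  d3:4  d4:0  d5:0 ⇒ 8.
Leveled (Rollout@1, Docs@1, UI form@1, Load test@4, Schema change@4): d1:4  d2:4  d3:4  d4:4  d5:3 ⇒ 4.
Reduction 8 − 4 = 4.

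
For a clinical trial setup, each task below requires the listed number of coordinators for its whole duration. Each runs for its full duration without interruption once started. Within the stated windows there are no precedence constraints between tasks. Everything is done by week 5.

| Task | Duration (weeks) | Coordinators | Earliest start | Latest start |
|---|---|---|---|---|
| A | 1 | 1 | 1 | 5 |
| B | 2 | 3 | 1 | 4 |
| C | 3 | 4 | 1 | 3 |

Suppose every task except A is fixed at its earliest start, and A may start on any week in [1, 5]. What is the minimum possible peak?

7

A@1: w1:8  w2:7  w3:4  w4:0  w5:0 → peak 8
A@2: w1:7  w2:8  w3:4  w4:0  w5:0 → peak 8
A@3: w1:7  w2:7  w3:5  w4:0  w5:0 → peak 7
A@4: w1:7  w2:7  w3:4  w4:1  w5:0 → peak 7
A@5: w1:7  w2:7  w3:4  w4:0  w5:1 → peak 7
Best is A@3, peak 7.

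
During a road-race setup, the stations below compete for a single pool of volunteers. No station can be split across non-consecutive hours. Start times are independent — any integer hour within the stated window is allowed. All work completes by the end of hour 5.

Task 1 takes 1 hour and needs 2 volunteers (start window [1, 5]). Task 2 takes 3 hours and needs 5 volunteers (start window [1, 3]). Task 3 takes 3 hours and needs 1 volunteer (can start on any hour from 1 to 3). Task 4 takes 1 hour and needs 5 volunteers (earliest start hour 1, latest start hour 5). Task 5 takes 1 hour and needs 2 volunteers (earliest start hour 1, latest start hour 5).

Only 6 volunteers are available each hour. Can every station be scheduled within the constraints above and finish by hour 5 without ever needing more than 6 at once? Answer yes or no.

yes

Schedule Task 1@1, Task 2@2, Task 3@1, Task 4@5, Task 5@1: h1:5  h2:6  h3:6  h4:5  h5:5 — peak 6 ≤ 6.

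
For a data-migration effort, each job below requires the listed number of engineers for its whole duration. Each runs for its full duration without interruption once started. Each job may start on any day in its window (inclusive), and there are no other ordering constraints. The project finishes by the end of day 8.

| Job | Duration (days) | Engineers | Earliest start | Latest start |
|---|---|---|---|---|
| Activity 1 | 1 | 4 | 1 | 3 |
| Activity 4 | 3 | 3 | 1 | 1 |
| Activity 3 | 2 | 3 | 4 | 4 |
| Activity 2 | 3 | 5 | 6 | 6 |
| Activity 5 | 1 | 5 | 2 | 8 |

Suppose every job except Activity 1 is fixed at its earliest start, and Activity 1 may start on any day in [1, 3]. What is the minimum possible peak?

Activity 1@1: d1:7  d2:8  d3:3  d4:3  d5:3  d6:5  d7:5  d8:5 → peak 8
Activity 1@2: d1:3  d2:12  d3:3  d4:3  d5:3  d6:5  d7:5  d8:5 → peak 12
Activity 1@3: d1:3  d2:8  d3:7  d4:3  d5:3  d6:5  d7:5  d8:5 → peak 8
Best is Activity 1@1, peak 8.

8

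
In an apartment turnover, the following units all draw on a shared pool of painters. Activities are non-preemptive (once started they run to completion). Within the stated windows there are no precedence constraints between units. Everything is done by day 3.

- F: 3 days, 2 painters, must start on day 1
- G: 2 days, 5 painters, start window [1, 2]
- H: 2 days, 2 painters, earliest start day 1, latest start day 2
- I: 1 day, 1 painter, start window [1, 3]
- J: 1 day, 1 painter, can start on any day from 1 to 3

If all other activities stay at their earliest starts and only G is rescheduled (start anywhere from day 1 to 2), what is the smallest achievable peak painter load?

G@1: d1:11  d2:9  d3:2 → peak 11
G@2: d1:6  d2:9  d3:7 → peak 9
Best is G@2, peak 9.

9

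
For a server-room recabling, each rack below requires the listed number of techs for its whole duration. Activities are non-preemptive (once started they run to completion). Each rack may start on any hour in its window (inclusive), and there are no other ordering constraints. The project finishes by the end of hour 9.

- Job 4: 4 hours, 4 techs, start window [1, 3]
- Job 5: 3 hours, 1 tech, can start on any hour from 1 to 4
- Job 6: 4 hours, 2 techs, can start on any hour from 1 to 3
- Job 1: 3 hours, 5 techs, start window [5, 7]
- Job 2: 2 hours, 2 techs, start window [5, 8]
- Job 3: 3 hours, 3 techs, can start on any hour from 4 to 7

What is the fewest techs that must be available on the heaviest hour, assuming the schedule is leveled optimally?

Early-start (Job 4@1, Job 5@1, Job 6@1, Job 1@5, Job 2@5, Job 3@4) gives peak 10: h1:7  h2:7  h3:7  h4:9  h5:10  h6:10  h7:5  h8:0  h9:0.
Shift Job 3→7.
Schedule Job 4@1, Job 5@1, Job 6@1, Job 1@5, Job 2@5, Job 3@7: h1:7  h2:7  h3:7  h4:6  h5:7  h6:7  h7:8  h8:3  h9:3 — peak 8.

8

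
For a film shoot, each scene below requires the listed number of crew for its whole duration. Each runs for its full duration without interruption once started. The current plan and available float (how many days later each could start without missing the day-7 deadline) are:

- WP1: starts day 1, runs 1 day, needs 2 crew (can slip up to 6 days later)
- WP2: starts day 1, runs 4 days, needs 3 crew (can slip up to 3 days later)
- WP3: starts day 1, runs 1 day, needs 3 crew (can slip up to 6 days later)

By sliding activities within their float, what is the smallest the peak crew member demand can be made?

3

Early-start (WP1@1, WP2@1, WP3@1) gives peak 8: d1:8  d2:3  d3:3  d4:3  d5:0  d6:0  d7:0.
Shift WP2→2, WP3→6.
Schedule WP1@1, WP2@2, WP3@6: d1:2  d2:3  d3:3  d4:3  d5:3  d6:3  d7:0 — peak 3.
Total crew member-days = 17 over 7 days ⇒ peak ≥ ⌈17/7⌉ = 3, so 3 is optimal.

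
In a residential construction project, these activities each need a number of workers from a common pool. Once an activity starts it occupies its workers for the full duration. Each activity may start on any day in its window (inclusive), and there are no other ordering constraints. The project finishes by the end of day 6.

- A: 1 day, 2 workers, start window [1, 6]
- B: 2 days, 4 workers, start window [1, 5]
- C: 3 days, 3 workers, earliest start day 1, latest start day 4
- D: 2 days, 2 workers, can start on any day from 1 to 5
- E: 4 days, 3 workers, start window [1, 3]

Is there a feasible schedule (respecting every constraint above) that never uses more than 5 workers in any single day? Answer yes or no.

Total worker-days = 35; over 6 days the average is 35/6 > 5, so some day must exceed 5.

no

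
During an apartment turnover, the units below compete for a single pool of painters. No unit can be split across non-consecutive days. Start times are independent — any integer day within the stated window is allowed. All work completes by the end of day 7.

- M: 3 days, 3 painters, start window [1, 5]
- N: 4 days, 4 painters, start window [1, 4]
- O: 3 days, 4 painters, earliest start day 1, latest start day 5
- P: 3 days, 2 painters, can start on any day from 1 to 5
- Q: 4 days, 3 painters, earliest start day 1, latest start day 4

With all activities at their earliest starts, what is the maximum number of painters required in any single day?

16

Early-start schedule: M@1, N@1, O@1, P@1, Q@1.
Load per day: day 1: 16, day 2: 16, day 3: 16, day 4: 7, day 5: 0, day 6: 0, day 7: 0.
Peak is 16.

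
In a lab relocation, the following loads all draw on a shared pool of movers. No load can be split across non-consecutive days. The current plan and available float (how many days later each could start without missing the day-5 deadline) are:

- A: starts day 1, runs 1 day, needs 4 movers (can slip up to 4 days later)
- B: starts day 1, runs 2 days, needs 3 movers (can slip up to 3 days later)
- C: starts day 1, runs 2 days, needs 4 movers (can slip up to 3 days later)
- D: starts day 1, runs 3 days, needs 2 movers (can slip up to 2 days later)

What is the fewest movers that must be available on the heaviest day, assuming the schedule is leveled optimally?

Early-start (A@1, B@1, C@1, D@1) gives peak 13: d1:13  d2:9  d3:2  d4:0  d5:0.
Shift B→2, C→4.
Schedule A@1, B@2, C@4, D@1: d1:6  d2:5  d3:5  d4:4  d5:4 — peak 6.

6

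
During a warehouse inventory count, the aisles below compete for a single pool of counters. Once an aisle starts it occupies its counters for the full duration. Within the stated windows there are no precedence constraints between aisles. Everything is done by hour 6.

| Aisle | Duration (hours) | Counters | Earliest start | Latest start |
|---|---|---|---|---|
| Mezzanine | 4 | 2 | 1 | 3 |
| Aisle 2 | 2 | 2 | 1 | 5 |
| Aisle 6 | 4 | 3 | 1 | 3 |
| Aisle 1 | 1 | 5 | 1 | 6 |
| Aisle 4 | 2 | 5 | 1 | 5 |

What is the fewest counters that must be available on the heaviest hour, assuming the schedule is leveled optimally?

8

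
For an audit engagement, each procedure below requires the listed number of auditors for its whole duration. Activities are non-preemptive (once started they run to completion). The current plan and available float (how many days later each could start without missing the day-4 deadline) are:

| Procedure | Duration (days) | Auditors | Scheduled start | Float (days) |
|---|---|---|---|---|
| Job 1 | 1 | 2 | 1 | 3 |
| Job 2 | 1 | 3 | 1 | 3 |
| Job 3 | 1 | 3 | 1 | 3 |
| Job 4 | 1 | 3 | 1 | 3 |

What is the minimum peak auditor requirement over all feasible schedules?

Early-start (Job 1@1, Job 2@1, Job 3@1, Job 4@1) gives peak 11: d1:11  d2:0  d3:0  d4:0.
Shift Job 2→2, Job 3→3, Job 4→4.
Schedule Job 1@1, Job 2@2, Job 3@3, Job 4@4: d1:2  d2:3  d3:3  d4:3 — peak 3.
Total auditor-days = 11 over 4 days ⇒ peak ≥ ⌈11/4⌉ = 3, so 3 is optimal.

3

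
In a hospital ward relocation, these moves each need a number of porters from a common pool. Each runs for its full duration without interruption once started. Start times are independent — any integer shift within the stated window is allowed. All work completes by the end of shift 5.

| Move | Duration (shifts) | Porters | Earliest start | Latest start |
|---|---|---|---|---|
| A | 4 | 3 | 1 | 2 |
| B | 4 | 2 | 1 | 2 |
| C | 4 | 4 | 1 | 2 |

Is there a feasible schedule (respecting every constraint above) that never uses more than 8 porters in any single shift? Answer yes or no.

no

The minimum achievable peak is 9; 8 < 9, so no feasible schedule stays within the cap.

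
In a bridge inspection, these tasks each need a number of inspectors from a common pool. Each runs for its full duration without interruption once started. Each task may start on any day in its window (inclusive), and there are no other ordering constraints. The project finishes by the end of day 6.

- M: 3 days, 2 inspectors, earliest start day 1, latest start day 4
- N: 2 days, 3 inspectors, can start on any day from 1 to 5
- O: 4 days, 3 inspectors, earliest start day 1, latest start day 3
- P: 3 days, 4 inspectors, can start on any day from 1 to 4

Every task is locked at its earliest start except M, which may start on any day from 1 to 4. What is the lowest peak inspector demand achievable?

M@1: d1:12  d2:12  d3:9  d4:3  d5:0  d6:0 → peak 12
M@2: d1:10  d2:12  d3:9  d4:5  d5:0  d6:0 → peak 12
M@3: d1:10  d2:10  d3:9  d4:5  d5:2  d6:0 → peak 10
M@4: d1:10  d2:10  d3:7  d4:5  d5:2  d6:2 → peak 10
Best is M@3, peak 10.

10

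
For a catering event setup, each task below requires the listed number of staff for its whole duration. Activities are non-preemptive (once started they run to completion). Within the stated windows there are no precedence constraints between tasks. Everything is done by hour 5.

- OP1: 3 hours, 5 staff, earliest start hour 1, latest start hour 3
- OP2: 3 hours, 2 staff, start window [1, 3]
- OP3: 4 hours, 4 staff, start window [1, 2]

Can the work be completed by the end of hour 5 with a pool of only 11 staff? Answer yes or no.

yes

Schedule OP1@1, OP2@1, OP3@1: h1:11  h2:11  h3:11  h4:4  h5:0 — peak 11 ≤ 11.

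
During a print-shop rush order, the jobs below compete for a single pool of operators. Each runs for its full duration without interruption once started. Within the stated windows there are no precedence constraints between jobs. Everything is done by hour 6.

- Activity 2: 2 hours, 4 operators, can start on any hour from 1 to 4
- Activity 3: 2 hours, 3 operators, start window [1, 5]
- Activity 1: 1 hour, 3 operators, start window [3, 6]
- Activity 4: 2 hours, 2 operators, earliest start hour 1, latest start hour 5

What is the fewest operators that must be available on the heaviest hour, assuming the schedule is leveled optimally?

5

Early-start (Activity 2@1, Activity 3@1, Activity 1@3, Activity 4@1) gives peak 9: h1:9  h2:9  h3:3  h4:0  h5:0  h6:0.
Shift Activity 3→3, Activity 1→5, Activity 4→3.
Schedule Activity 2@1, Activity 3@3, Activity 1@5, Activity 4@3: h1:4  h2:4  h3:5  h4:5  h5:3  h6:0 — peak 5.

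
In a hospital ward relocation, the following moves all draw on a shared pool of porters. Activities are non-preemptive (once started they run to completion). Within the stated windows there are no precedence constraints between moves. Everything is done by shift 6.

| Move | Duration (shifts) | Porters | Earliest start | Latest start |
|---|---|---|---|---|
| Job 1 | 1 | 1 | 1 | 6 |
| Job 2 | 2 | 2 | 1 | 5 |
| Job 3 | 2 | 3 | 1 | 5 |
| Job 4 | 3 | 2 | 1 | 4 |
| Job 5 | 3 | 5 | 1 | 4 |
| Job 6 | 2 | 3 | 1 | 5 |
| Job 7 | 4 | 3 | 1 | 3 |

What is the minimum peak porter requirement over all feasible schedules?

10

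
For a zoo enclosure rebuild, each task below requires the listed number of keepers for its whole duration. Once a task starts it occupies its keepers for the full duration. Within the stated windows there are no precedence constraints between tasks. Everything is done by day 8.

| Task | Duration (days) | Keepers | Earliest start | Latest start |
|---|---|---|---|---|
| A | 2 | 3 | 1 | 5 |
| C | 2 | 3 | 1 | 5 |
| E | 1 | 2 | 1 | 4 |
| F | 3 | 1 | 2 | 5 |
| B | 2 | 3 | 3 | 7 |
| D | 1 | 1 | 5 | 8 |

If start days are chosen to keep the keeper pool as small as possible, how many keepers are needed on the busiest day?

Early-start (A@1, C@1, E@1, F@2, B@3, D@5) gives peak 8: d1:8  d2:7  d3:4  d4:4  d5:1  d6:0  d7:0  d8:0.
Shift C→4, E→3, B→6.
Schedule A@1, C@4, E@3, F@2, B@6, D@5: d1:3  d2:4  d3:3  d4:4  d5:4  d6:3  d7:3  d8:0 — peak 4.

4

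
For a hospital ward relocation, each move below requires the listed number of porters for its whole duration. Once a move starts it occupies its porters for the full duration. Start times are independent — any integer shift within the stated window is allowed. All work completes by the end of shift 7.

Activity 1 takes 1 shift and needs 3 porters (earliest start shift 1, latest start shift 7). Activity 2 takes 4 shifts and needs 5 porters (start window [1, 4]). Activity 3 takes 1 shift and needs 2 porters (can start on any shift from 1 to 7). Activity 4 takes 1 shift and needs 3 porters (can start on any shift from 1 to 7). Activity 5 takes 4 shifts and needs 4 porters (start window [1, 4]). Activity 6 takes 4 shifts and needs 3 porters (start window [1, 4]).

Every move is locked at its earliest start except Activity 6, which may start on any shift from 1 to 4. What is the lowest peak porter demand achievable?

Activity 6@1: s1:20  s2:12  s3:12  s4:12  s5:0  s6:0  s7:0 → peak 20
Activity 6@2: s1:17  s2:12  s3:12  s4:12  s5:3  s6:0  s7:0 → peak 17
Activity 6@3: s1:17  s2:9  s3:12  s4:12  s5:3  s6:3  s7:0 → peak 17
Activity 6@4: s1:17  s2:9  s3:9  s4:12  s5:3  s6:3  s7:3 → peak 17
Best is Activity 6@2, peak 17.

17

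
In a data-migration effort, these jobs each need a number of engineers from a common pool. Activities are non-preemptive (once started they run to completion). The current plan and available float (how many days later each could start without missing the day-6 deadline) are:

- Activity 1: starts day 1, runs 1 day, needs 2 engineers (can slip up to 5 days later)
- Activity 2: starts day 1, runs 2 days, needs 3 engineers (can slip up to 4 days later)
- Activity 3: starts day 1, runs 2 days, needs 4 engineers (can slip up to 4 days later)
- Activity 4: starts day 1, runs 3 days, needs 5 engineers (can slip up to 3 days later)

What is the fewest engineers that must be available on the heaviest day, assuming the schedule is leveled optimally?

Early-start (Activity 1@1, Activity 2@1, Activity 3@1, Activity 4@1) gives peak 14: d1:14  d2:12  d3:5  d4:0  d5:0  d6:0.
Shift Activity 3→2, Activity 4→4.
Schedule Activity 1@1, Activity 2@1, Activity 3@2, Activity 4@4: d1:5  d2:7  d3:4  d4:5  d5:5  d6:5 — peak 7.

7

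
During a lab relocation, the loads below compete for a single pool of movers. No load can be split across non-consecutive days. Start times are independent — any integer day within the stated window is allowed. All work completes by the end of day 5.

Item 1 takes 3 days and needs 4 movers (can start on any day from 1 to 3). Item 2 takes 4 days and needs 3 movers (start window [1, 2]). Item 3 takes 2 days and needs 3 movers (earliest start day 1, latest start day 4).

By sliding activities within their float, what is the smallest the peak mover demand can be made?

7

Early-start (Item 1@1, Item 2@1, Item 3@1) gives peak 10: d1:10  d2:10  d3:7  d4:3  d5:0.
Shift Item 3→4.
Schedule Item 1@1, Item 2@1, Item 3@4: d1:7  d2:7  d3:7  d4:6  d5:3 — peak 7.
No arrangement of the 24 feasible schedules does better.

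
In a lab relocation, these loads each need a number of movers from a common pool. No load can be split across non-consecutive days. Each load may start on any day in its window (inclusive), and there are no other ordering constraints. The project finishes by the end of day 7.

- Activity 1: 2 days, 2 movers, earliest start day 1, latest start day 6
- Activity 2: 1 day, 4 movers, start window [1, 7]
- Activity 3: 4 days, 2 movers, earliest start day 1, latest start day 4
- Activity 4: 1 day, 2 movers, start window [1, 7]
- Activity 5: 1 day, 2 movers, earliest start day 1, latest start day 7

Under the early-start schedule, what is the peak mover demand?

12

Early-start schedule: Activity 1@1, Activity 2@1, Activity 3@1, Activity 4@1, Activity 5@1.
Load per day: day 1: 12, day 2: 4, day 3: 2, day 4: 2, day 5: 0, day 6: 0, day 7: 0.
Peak is 12.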